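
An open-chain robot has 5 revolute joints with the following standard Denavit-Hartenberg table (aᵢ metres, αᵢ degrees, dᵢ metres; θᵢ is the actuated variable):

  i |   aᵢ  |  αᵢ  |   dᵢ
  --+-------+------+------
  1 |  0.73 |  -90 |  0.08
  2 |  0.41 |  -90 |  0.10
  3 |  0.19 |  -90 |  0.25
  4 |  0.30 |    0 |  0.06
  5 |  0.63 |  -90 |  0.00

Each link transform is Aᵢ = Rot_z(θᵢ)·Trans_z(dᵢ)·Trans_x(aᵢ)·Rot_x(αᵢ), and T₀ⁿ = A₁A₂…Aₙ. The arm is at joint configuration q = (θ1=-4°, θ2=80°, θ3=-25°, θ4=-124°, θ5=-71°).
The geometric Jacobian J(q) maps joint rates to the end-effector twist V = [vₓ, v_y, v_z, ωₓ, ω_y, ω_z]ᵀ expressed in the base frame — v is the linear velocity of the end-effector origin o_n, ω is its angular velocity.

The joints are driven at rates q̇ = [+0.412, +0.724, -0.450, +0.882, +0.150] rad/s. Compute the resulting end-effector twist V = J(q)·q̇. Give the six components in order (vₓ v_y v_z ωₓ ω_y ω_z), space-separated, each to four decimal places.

o_n = [0.3677, -0.2284, 0.1163]
J₁: ẑ×o_n = [0.2284, 0.3677, -0.0000], ω = ẑ
J2: z=[0.0698, 0.9976, 0.0000] o=[0.7282, -0.0509, 0.0800] → [0.0362, -0.0025, 0.3472, 0.0698, 0.9976, 0.0000]
J3: z=[-0.9824, 0.0687, -0.1736] o=[0.8062, 0.0439, -0.3238] → [-0.0170, 0.5084, 0.2976, -0.9824, 0.0687, -0.1736]
J4: z=[0.0100, -0.9092, -0.4162] o=[0.5960, 0.1391, -0.5368] → [-0.7467, 0.0885, -0.2113, 0.0100, -0.9092, -0.4162]
J5: z=[0.0100, -0.9092, -0.4162] o=[0.3210, 0.0327, -0.4552] → [-0.6282, -0.0251, 0.0399, 0.0100, -0.9092, -0.4162]
V = J·q̇ = [-0.6248, -0.0048, -0.0629, 0.5029, -0.2470, 0.0606]

-0.6248 -0.0048 -0.0629 0.5029 -0.2470 0.0606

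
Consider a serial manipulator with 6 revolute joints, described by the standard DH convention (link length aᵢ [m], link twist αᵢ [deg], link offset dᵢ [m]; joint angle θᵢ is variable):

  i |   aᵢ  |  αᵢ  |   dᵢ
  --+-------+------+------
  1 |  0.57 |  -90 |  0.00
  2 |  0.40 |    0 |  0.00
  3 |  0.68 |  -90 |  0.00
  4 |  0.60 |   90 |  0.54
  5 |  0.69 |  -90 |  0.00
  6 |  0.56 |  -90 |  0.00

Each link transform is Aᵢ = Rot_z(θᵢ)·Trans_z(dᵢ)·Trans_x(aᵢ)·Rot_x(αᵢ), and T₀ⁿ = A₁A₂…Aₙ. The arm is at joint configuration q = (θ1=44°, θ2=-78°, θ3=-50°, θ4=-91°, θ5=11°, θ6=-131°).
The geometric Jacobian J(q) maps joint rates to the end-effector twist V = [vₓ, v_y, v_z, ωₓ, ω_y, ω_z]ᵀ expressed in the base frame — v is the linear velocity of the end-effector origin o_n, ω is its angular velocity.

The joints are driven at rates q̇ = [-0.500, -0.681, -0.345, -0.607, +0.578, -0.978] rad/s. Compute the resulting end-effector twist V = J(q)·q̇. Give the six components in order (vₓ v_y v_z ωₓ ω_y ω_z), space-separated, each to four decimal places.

o_n = [0.0724, 1.3338, 0.9519]
J₁: ẑ×o_n = [-1.3338, 0.0724, 0.0000], ω = ẑ
J2: z=[-0.6947, 0.7193, 0.0000] o=[0.4100, 0.3960, 0.0000] → [0.6847, 0.6612, -0.4086, -0.6947, 0.7193, 0.0000]
J3: z=[-0.6947, 0.7193, 0.0000] o=[0.4698, 0.4537, 0.3913] → [0.4033, 0.3894, -0.3254, -0.6947, 0.7193, 0.0000]
J4: z=[0.5668, 0.5474, 0.6157] o=[0.1687, 0.1629, 0.9271] → [-0.7073, -0.0733, 0.7164, 0.5668, 0.5474, 0.6157]
J5: z=[0.4549, 0.4151, -0.7879] o=[0.0627, 0.8945, 1.2513] → [0.2218, 0.1286, 0.1958, 0.4549, 0.4151, -0.7879]
J6: z=[0.6875, 0.3987, 0.6070] o=[-0.3279, 1.4588, 1.3231] → [-0.0721, 0.4981, -0.2455, 0.6875, 0.3987, 0.6070]
V = J·q̇ = [0.6895, -0.9891, 0.3089, -0.0408, -1.2203, -1.9227]

0.6895 -0.9891 0.3089 -0.0408 -1.2203 -1.9227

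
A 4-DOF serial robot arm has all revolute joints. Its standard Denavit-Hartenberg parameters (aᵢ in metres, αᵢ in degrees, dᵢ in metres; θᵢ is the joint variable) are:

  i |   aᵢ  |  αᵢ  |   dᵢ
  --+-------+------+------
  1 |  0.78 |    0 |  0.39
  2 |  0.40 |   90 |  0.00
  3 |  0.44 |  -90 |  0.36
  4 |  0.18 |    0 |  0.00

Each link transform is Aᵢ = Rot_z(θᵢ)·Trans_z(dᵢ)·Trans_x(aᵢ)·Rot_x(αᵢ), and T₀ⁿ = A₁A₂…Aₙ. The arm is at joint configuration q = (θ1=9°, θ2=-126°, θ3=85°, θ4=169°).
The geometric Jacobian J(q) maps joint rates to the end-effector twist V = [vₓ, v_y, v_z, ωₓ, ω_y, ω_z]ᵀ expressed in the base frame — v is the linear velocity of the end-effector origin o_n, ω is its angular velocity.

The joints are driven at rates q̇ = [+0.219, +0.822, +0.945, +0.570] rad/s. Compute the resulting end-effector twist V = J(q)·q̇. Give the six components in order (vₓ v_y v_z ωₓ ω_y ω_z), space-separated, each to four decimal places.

0.2352 -0.0651 0.0022 -0.5842 0.9350 1.0907

o_n = [0.2882, -0.1070, 0.6523]
J₁: ẑ×o_n = [0.1070, 0.2882, -0.0000], ω = ẑ
J2: z=[0.0000, 0.0000, 1.0000] o=[0.7704, 0.1220, 0.3900] → [0.2290, -0.4822, 0.0000, 0.0000, 0.0000, 1.0000]
J3: z=[-0.8910, 0.4540, 0.0000] o=[0.5888, -0.2344, 0.3900] → [0.1191, 0.2337, 0.0229, -0.8910, 0.4540, 0.0000]
J4: z=[0.4523, 0.8876, 0.0872] o=[0.2506, -0.1051, 0.8283] → [-0.1561, 0.0829, -0.0342, 0.4523, 0.8876, 0.0872]
V = J·q̇ = [0.2352, -0.0651, 0.0022, -0.5842, 0.9350, 1.0907]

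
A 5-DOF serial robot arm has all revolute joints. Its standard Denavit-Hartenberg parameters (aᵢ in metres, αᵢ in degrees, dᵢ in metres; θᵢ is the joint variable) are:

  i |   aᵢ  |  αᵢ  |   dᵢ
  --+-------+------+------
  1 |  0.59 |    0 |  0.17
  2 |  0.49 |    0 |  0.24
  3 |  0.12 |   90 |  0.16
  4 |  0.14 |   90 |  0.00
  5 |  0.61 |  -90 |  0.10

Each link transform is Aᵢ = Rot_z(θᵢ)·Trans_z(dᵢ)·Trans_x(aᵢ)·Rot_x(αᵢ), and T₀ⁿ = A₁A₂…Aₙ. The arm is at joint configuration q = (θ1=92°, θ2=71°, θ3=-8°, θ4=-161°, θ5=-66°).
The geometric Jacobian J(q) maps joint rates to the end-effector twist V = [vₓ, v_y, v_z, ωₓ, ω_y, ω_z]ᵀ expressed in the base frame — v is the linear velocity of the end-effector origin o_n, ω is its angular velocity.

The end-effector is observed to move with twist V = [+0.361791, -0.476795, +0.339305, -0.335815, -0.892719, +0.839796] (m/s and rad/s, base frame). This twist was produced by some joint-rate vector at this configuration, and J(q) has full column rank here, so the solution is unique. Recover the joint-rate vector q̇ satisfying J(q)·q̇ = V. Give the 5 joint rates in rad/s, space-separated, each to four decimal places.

o_n = [-0.4714, 0.1097, 0.5382]
J₁: ẑ×o_n = [-0.1097, -0.4714, 0.0000], ω = ẑ
J2: z=[0.0000, 0.0000, 1.0000] o=[-0.0206, 0.5896, 0.1700] → [0.4799, -0.4508, 0.0000, 0.0000, 0.0000, 1.0000]
J3: z=[0.0000, 0.0000, 1.0000] o=[-0.4892, 0.7329, 0.4100] → [0.6232, 0.0178, -0.0000, 0.0000, 0.0000, 1.0000]
J4: z=[0.4226, 0.9063, 0.0000] o=[-0.5979, 0.7836, 0.5700] → [-0.0288, 0.0134, -0.3995, 0.4226, 0.9063, 0.0000]
J5: z=[0.2951, -0.1376, 0.9455] o=[-0.4780, 0.7277, 0.5244] → [0.5824, 0.0022, -0.1814, 0.2951, -0.1376, 0.9455]
q̇ = J⁺·V = [0.0720, 0.9400, -0.3840, -0.9510, 0.2240]

0.0720 0.9400 -0.3840 -0.9510 0.2240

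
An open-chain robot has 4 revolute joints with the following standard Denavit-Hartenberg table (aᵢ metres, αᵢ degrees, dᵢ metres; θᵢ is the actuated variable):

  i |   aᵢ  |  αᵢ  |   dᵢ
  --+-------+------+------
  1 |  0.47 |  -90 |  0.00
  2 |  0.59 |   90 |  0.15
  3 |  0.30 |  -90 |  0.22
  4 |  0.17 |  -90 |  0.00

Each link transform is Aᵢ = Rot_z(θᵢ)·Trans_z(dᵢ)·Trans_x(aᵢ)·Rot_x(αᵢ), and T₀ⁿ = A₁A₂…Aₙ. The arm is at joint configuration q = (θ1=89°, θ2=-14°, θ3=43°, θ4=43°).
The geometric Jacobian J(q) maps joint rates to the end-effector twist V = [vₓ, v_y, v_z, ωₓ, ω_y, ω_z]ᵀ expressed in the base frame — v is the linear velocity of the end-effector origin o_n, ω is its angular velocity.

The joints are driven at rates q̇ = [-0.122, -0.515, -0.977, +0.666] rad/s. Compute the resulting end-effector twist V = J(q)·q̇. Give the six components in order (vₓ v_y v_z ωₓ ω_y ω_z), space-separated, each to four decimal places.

0.5189 0.1200 0.4113 0.0243 -0.2048 -1.1799

o_n = [-0.4163, 1.3259, 0.3188]
J₁: ẑ×o_n = [-1.3259, -0.4163, 0.0000], ω = ẑ
J2: z=[-0.9998, 0.0175, 0.0000] o=[0.0082, 0.4699, 0.0000] → [0.0056, 0.3187, -0.8484, -0.9998, 0.0175, 0.0000]
J3: z=[-0.0042, -0.2419, 0.9703] o=[-0.1318, 1.0449, 0.1427] → [-0.3152, -0.2753, -0.0700, -0.0042, -0.2419, 0.9703]
J4: z=[-0.7428, -0.6489, -0.1650] o=[-0.3336, 1.2081, 0.4093] → [0.0781, -0.0536, -0.1412, -0.7428, -0.6489, -0.1650]
V = J·q̇ = [0.5189, 0.1200, 0.4113, 0.0243, -0.2048, -1.1799]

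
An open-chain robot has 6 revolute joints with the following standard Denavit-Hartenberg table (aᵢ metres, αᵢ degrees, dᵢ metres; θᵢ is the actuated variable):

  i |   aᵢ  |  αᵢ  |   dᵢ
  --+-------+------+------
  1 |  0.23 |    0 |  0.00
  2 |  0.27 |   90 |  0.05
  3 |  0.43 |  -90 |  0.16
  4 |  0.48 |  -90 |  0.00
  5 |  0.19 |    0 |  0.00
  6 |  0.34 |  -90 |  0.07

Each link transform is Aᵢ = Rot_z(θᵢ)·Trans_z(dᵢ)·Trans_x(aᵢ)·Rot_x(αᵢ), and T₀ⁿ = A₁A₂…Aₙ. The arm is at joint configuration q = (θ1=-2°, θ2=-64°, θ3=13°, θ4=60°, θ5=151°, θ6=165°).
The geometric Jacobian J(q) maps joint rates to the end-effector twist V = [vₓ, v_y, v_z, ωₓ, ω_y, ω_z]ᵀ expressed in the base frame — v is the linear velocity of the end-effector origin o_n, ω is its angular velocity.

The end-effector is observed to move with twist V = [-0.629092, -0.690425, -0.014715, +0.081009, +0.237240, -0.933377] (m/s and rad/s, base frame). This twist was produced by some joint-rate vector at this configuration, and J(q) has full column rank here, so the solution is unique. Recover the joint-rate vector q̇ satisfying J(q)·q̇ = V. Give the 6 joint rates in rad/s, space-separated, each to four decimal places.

-0.2660 -0.7050 -0.0720 0.0780 0.5230 -0.3260

o_n = [0.9111, -0.6565, 0.3363]
J₁: ẑ×o_n = [0.6565, 0.9111, -0.0000], ω = ẑ
J2: z=[0.0000, 0.0000, 1.0000] o=[0.2299, -0.0080, 0.0000] → [0.6485, 0.6813, -0.0000, 0.0000, 0.0000, 1.0000]
J3: z=[-0.9135, -0.4067, 0.0000] o=[0.3397, -0.2547, 0.0500] → [-0.1164, 0.2615, 0.5995, -0.9135, -0.4067, 0.0000]
J4: z=[-0.0915, 0.2055, 0.9744] o=[0.3639, -0.7025, 0.1467] → [-0.0058, 0.5505, -0.1167, -0.0915, 0.2055, 0.9744]
J5: z=[0.1136, 0.9742, -0.1948] o=[0.8388, -0.7471, 0.2007] → [0.1497, -0.0295, -0.0602, 0.1136, 0.9742, -0.1948]
J6: z=[0.1136, 0.9742, -0.1948] o=[0.6828, -0.7506, 0.0923] → [0.2560, -0.0722, -0.2117, 0.1136, 0.9742, -0.1948]
q̇ = J⁺·V = [-0.2660, -0.7050, -0.0720, 0.0780, 0.5230, -0.3260]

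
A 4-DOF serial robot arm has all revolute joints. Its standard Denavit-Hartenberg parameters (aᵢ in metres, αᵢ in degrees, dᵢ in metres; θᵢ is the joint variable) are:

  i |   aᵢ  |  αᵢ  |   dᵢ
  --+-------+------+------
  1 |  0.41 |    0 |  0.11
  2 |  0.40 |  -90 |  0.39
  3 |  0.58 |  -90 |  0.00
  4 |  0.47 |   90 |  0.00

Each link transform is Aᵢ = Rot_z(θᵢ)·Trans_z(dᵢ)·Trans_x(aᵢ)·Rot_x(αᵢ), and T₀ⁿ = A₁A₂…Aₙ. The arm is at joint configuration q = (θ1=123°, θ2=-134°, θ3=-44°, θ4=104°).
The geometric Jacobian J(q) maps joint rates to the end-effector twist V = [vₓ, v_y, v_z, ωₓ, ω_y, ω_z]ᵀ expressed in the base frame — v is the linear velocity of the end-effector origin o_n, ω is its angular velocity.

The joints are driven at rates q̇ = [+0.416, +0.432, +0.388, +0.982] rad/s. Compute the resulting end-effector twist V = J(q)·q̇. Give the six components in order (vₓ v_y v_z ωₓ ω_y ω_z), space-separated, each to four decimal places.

o_n = [0.4116, -0.2441, 0.8239]
J₁: ẑ×o_n = [0.2441, 0.4116, -0.0000], ω = ẑ
J2: z=[0.0000, 0.0000, 1.0000] o=[-0.2233, 0.3439, 0.1100] → [0.5880, 0.6349, -0.0000, 0.0000, 0.0000, 1.0000]
J3: z=[0.1908, 0.9816, 0.0000] o=[0.1693, 0.2675, 0.5000] → [0.3180, -0.0618, -0.3354, 0.1908, 0.9816, 0.0000]
J4: z=[0.6819, -0.1325, -0.7193] o=[0.5789, 0.1879, 0.9029] → [-0.3003, 0.1742, -0.3168, 0.6819, -0.1325, -0.7193]
V = J·q̇ = [0.1840, 0.5926, -0.4412, 0.7437, 0.2507, 0.1416]

0.1840 0.5926 -0.4412 0.7437 0.2507 0.1416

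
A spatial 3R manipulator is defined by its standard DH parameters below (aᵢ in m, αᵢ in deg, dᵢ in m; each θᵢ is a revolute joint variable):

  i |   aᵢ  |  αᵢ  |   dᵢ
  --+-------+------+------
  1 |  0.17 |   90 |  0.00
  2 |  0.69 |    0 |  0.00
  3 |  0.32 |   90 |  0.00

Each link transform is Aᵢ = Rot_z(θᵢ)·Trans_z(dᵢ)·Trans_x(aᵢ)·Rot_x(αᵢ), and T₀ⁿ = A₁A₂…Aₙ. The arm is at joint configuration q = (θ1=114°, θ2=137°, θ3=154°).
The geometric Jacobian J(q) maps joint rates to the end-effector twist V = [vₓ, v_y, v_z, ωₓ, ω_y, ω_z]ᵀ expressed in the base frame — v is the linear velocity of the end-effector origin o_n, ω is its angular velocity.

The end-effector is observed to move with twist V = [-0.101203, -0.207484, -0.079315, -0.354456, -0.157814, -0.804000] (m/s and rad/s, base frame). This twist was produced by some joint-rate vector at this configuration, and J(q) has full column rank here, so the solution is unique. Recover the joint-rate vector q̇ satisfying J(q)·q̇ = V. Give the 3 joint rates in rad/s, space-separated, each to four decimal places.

o_n = [0.0895, -0.2009, 0.1718]
J₁: ẑ×o_n = [0.2009, 0.0895, -0.0000], ω = ẑ
J2: z=[0.9135, 0.4067, 0.0000] o=[-0.0691, 0.1553, 0.0000] → [0.0699, -0.1570, -0.3900, 0.9135, 0.4067, 0.0000]
J3: z=[0.9135, 0.4067, 0.0000] o=[0.1361, -0.3057, 0.4706] → [-0.1215, 0.2729, 0.1147, 0.9135, 0.4067, 0.0000]
q̇ = J⁺·V = [-0.8040, 0.0690, -0.4570]

-0.8040 0.0690 -0.4570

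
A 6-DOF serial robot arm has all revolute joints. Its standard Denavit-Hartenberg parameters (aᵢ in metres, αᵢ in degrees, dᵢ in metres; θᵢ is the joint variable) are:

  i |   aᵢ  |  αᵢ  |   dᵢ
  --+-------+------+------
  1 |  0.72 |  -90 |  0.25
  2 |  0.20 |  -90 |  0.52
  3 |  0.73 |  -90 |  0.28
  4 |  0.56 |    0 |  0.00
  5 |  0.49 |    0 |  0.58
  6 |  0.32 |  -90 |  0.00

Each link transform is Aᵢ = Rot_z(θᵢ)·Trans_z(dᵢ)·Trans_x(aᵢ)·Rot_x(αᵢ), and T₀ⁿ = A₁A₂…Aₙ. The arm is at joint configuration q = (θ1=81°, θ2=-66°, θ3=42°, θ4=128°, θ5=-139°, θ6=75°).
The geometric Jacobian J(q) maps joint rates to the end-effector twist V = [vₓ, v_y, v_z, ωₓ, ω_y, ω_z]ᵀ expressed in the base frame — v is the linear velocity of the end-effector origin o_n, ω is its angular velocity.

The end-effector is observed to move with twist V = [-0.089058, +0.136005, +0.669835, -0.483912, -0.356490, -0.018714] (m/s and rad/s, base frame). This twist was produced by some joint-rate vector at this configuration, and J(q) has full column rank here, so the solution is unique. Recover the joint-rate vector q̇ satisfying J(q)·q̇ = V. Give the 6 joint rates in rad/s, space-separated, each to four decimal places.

-0.0290 0.6050 -0.3950 -0.0140 0.9420 -0.6820

o_n = [0.6748, 0.5239, 0.9060]
J₁: ẑ×o_n = [-0.5239, 0.6748, 0.0000], ω = ẑ
J2: z=[-0.9877, 0.1564, 0.0000] o=[0.1126, 0.7111, 0.2500] → [0.1026, 0.6480, 0.0970, -0.9877, 0.1564, 0.0000]
J3: z=[0.1429, 0.9023, -0.4067] o=[-0.3882, 0.8728, 0.4327] → [0.2852, -0.5000, -1.0090, 0.1429, 0.9023, -0.4067]
J4: z=[0.6914, -0.3851, -0.6113] o=[0.1687, 1.2670, 0.8144] → [-0.4895, -0.3727, -0.3189, 0.6914, -0.3851, -0.6113]
J5: z=[0.6914, -0.3851, -0.6113] o=[-0.1385, 0.8020, 0.7598] → [-0.2263, -0.5982, 0.1209, 0.6914, -0.3851, -0.6113]
J6: z=[0.6914, -0.3851, -0.6113] o=[0.6165, 0.7563, 0.6938] → [-0.2237, -0.1823, -0.1382, 0.6914, -0.3851, -0.6113]
q̇ = J⁺·V = [-0.0290, 0.6050, -0.3950, -0.0140, 0.9420, -0.6820]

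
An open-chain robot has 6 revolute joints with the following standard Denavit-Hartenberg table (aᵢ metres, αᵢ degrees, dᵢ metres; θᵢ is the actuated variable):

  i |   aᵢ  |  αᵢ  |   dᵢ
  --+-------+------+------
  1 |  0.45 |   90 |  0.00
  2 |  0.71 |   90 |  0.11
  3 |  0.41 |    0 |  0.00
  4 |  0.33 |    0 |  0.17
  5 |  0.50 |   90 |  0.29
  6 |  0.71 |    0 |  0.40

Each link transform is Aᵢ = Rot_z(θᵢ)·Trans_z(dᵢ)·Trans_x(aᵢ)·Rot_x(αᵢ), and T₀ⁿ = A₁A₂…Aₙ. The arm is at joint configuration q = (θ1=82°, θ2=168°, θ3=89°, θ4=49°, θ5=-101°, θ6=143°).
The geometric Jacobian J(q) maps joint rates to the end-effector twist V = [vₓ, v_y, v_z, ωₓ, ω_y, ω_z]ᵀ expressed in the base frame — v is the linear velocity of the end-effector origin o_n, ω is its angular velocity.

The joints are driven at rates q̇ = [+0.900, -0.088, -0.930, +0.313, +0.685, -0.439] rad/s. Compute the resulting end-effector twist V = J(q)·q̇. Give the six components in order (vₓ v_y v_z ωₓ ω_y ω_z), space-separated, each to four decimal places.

o_n = [0.3758, -0.0631, 1.0049]
J₁: ẑ×o_n = [0.0631, 0.3758, -0.0000], ω = ẑ
J2: z=[0.9903, -0.1392, 0.0000] o=[0.0626, 0.4456, 0.0000] → [-0.1399, -0.9952, -0.4602, 0.9903, -0.1392, 0.0000]
J3: z=[0.0289, 0.2059, 0.9781] o=[0.0749, -0.2574, 0.1476] → [-0.0135, 0.2695, -0.0563, 0.0289, 0.2059, 0.9781]
J4: z=[0.0289, 0.2059, 0.9781] o=[0.4799, -0.3214, 0.1491] → [-0.0764, -0.1265, 0.0289, 0.0289, 0.2059, 0.9781]
J5: z=[0.0289, 0.2059, 0.9781] o=[0.7368, -0.0796, 0.2644] → [0.1364, -0.3746, 0.0748, 0.0289, 0.2059, 0.9781]
J6: z=[-0.8728, -0.4718, 0.1251] o=[0.9889, -0.4485, 0.6311] → [-0.2246, 0.2496, -0.6256, -0.8728, -0.4718, 0.1251]
V = J·q̇ = [0.2498, -0.2306, 0.4278, 0.2980, 0.2334, 0.9116]

0.2498 -0.2306 0.4278 0.2980 0.2334 0.9116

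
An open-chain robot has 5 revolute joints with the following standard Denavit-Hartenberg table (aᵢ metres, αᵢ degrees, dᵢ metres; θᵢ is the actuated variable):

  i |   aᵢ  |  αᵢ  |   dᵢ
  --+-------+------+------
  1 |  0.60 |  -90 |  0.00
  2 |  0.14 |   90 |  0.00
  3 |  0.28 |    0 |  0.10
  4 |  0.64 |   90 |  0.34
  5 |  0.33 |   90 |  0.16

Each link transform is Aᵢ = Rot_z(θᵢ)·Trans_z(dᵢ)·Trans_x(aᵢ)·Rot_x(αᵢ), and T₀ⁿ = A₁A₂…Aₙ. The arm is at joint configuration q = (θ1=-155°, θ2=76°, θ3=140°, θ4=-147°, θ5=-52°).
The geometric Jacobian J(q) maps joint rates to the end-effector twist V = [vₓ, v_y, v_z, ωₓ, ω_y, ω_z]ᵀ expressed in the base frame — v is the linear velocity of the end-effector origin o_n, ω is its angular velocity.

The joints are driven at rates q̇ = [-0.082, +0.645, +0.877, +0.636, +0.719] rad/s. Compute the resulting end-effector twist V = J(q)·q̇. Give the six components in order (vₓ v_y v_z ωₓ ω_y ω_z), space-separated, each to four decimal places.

0.5811 -0.7745 -0.6041 -1.3403 -0.5493 0.3690

o_n = [-0.8994, -0.3294, -0.6773]
J₁: ẑ×o_n = [0.3294, -0.8994, 0.0000], ω = ẑ
J2: z=[0.4226, -0.9063, 0.0000] o=[-0.5438, -0.2536, 0.0000] → [0.6138, 0.2862, -0.3543, 0.4226, -0.9063, 0.0000]
J3: z=[-0.8794, -0.4101, 0.2419] o=[-0.5745, -0.2679, -0.1358] → [0.2369, -0.5547, -0.0792, -0.8794, -0.4101, 0.2419]
J4: z=[-0.8794, -0.4101, 0.2419] o=[-0.5393, -0.4501, 0.0965] → [0.2881, -0.7675, -0.2538, -0.8794, -0.4101, 0.2419]
J5: z=[-0.3927, 0.9120, 0.1182] o=[-1.0106, -0.5838, -0.4376] → [-0.2486, -0.0810, -0.2013, -0.3927, 0.9120, 0.1182]
V = J·q̇ = [0.5811, -0.7745, -0.6041, -1.3403, -0.5493, 0.3690]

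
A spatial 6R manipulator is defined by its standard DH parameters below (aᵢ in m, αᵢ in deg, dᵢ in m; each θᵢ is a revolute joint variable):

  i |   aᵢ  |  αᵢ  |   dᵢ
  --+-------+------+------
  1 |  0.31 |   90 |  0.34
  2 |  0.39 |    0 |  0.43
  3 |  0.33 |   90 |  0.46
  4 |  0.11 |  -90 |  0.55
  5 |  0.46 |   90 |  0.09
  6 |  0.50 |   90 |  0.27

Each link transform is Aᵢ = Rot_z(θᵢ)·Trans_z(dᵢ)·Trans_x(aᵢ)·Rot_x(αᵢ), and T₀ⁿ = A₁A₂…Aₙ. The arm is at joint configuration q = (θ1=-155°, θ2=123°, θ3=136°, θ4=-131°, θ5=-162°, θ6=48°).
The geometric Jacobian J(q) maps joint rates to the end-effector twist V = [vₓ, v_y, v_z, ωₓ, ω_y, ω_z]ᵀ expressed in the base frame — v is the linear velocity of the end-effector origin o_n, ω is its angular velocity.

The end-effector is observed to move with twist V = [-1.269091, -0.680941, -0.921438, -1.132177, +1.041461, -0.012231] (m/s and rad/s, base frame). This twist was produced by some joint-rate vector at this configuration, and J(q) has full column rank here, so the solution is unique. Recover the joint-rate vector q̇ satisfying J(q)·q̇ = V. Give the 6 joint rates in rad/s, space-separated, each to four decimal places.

0.2050 0.5140 0.5920 0.3230 -0.1310 0.9880

o_n = [0.1102, 1.3064, -0.3656]
J₁: ẑ×o_n = [-1.3064, 0.1102, 0.0000], ω = ẑ
J2: z=[-0.4226, 0.9063, 0.0000] o=[-0.2810, -0.1310, 0.3400] → [-0.6395, -0.2982, -0.9620, -0.4226, 0.9063, 0.0000]
J3: z=[-0.4226, 0.9063, 0.0000] o=[-0.2702, 0.3485, 0.6671] → [-0.9359, -0.4364, -0.7496, -0.4226, 0.9063, 0.0000]
J4: z=[0.8897, 0.4149, 0.1908] o=[-0.4075, 0.7920, 0.3431] → [-0.3922, 0.7293, 0.2429, 0.8897, 0.4149, 0.1908]
J5: z=[0.4078, -0.5337, -0.7408] o=[0.1044, 0.9391, 0.5189] → [0.7442, 0.3564, 0.1529, 0.4078, -0.5337, -0.7408]
J6: z=[-0.9096, -0.1668, -0.3805] o=[0.1777, 1.2724, 0.1976] → [0.1069, -0.4866, -0.0422, -0.9096, -0.1668, -0.3805]
q̇ = J⁺·V = [0.2050, 0.5140, 0.5920, 0.3230, -0.1310, 0.9880]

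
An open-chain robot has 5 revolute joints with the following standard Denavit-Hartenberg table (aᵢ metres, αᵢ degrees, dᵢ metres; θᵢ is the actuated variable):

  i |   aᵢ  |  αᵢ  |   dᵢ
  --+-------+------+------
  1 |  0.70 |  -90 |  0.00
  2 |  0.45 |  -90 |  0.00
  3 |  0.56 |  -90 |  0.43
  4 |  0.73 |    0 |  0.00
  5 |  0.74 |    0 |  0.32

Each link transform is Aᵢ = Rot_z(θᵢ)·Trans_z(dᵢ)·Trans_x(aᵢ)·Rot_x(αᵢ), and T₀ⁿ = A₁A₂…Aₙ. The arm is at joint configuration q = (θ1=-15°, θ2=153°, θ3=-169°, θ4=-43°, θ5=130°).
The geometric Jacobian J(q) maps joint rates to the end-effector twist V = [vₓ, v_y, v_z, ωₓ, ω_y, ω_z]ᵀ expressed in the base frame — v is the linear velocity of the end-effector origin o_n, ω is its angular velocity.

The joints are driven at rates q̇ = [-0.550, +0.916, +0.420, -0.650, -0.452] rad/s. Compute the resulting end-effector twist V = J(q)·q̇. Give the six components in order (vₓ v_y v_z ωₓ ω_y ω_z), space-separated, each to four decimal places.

o_n = [1.2476, 0.2146, 0.4410]
J₁: ẑ×o_n = [-0.2146, 1.2476, 0.0000], ω = ẑ
J2: z=[0.2588, 0.9659, 0.0000] o=[0.6761, -0.1812, 0.0000] → [0.4260, -0.1141, -0.4495, 0.2588, 0.9659, 0.0000]
J3: z=[-0.4385, 0.1175, 0.8910] o=[0.2889, -0.0774, -0.2043] → [-0.1844, 1.1372, -0.2407, -0.4385, 0.1175, 0.8910]
J4: z=[0.0898, 0.9922, -0.0866] o=[0.6011, -0.0504, 0.4284] → [0.0355, -0.0571, -0.6177, 0.0898, 0.9922, -0.0866]
J5: z=[0.0898, 0.9922, -0.0866] o=[0.8601, -0.0144, 1.1099] → [-0.6438, 0.0265, -0.3638, 0.0898, 0.9922, -0.0866]
V = J·q̇ = [0.6988, -0.2880, 0.0531, -0.0461, -0.1592, -0.0803]

0.6988 -0.2880 0.0531 -0.0461 -0.1592 -0.0803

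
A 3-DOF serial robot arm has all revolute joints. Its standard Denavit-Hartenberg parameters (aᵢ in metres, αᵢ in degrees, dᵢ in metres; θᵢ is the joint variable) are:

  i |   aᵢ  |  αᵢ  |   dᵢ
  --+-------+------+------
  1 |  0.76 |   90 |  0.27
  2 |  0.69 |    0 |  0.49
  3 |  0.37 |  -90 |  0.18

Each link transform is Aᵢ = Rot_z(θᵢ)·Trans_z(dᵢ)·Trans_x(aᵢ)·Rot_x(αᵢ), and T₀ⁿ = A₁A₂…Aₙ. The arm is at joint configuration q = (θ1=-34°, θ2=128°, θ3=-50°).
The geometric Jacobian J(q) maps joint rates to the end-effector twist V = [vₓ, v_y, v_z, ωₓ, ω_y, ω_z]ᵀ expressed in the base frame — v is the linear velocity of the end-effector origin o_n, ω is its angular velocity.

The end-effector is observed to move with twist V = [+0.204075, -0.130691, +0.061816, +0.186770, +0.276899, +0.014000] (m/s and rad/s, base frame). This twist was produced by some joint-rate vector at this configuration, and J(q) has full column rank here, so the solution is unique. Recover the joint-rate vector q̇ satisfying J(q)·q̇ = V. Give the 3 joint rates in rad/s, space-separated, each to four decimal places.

o_n = [-0.0330, -0.7859, 1.1756]
J₁: ẑ×o_n = [0.7859, -0.0330, 0.0000], ω = ẑ
J2: z=[-0.5592, -0.8290, 0.0000] o=[0.6301, -0.4250, 0.2700] → [-0.7508, 0.5064, -0.3479, -0.5592, -0.8290, 0.0000]
J3: z=[-0.5592, -0.8290, 0.0000] o=[0.0039, -0.5937, 0.8137] → [-0.3000, 0.2024, 0.0769, -0.5592, -0.8290, 0.0000]
q̇ = J⁺·V = [0.0140, -0.2060, -0.1280]

0.0140 -0.2060 -0.1280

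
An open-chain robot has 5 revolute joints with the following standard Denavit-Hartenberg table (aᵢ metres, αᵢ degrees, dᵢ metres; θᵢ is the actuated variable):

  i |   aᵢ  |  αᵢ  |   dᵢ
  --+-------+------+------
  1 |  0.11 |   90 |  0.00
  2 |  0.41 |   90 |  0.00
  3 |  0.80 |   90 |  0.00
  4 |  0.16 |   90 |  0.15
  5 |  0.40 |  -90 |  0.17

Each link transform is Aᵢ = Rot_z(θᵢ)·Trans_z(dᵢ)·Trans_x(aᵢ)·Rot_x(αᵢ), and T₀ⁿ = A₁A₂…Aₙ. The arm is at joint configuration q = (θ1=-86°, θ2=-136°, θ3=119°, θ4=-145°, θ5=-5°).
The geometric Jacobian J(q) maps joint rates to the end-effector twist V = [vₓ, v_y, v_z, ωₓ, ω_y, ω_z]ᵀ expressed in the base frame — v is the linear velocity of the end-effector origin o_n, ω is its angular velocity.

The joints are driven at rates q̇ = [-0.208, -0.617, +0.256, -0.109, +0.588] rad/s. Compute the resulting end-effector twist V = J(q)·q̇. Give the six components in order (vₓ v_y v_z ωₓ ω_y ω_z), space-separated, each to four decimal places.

o_n = [-0.2727, 0.0272, -0.4025]
J₁: ẑ×o_n = [-0.0272, -0.2727, 0.0000], ω = ẑ
J2: z=[-0.9976, -0.0698, 0.0000] o=[0.0077, -0.1097, 0.0000] → [0.0281, -0.4015, -0.1561, -0.9976, -0.0698, 0.0000]
J3: z=[-0.0485, 0.6930, 0.7193] o=[-0.0129, 0.1845, -0.2848] → [0.0316, -0.1926, 0.1876, -0.0485, 0.6930, 0.7193]
J4: z=[-0.5275, 0.5938, -0.6076] o=[-0.6914, -0.1426, -0.0154] → [-0.1267, -0.4586, -0.3382, -0.5275, 0.5938, -0.6076]
J5: z=[0.4468, 0.8022, 0.3961] o=[-0.6549, -0.0636, -0.2167] → [-0.1850, 0.2344, -0.2661, 0.4468, 0.8022, 0.3961]
V = J·q̇ = [-0.0986, 0.4430, 0.0248, 0.9233, 0.6274, 0.2753]

-0.0986 0.4430 0.0248 0.9233 0.6274 0.2753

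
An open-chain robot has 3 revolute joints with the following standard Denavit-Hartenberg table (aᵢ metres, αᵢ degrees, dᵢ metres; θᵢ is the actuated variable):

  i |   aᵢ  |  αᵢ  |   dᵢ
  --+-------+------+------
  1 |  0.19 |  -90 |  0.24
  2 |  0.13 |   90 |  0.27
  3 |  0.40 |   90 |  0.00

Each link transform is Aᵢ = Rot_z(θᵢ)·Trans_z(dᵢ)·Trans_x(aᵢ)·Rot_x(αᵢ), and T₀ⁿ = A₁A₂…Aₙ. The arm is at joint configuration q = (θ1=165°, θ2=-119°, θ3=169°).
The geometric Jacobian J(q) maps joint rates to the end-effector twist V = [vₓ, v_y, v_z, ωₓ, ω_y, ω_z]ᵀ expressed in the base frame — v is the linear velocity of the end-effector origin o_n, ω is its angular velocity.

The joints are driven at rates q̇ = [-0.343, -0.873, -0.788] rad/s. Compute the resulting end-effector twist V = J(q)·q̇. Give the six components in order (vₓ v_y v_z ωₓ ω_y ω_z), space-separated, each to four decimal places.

-0.3322 -0.1186 0.1638 -0.4398 1.0216 0.0390

o_n = [-0.3962, -0.2524, 0.0103]
J₁: ẑ×o_n = [0.2524, -0.3962, 0.0000], ω = ẑ
J2: z=[-0.2588, -0.9659, 0.0000] o=[-0.1835, 0.0492, 0.2400] → [0.2219, -0.0595, -0.1273, -0.2588, -0.9659, 0.0000]
J3: z=[0.8448, -0.2264, -0.4848] o=[-0.1925, -0.2279, 0.3537] → [0.0659, 0.3888, -0.0668, 0.8448, -0.2264, -0.4848]
V = J·q̇ = [-0.3322, -0.1186, 0.1638, -0.4398, 1.0216, 0.0390]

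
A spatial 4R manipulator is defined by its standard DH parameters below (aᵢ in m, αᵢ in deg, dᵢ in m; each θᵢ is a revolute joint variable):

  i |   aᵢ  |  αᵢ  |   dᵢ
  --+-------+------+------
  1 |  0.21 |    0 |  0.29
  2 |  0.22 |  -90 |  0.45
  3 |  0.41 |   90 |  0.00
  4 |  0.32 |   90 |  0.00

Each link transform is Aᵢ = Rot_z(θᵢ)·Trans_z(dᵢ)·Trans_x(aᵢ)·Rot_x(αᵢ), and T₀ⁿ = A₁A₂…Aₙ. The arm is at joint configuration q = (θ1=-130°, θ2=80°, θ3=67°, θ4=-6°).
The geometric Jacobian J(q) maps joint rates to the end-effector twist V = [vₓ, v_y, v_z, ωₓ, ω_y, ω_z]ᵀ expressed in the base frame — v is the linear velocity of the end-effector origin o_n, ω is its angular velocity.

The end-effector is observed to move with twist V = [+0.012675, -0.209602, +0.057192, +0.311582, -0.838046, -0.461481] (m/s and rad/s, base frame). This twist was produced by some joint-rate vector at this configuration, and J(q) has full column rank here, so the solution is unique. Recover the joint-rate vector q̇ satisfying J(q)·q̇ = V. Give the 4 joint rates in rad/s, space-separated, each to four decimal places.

-0.0820 -0.7370 -0.3000 0.9150

o_n = [0.1637, -0.5689, 0.0696]
J₁: ẑ×o_n = [0.5689, 0.1637, -0.0000], ω = ẑ
J2: z=[0.0000, 0.0000, 1.0000] o=[-0.1350, -0.1609, 0.2900] → [0.4080, 0.2987, -0.0000, 0.0000, 0.0000, 1.0000]
J3: z=[0.7660, 0.6428, 0.0000] o=[0.0064, -0.3294, 0.7400] → [-0.4309, 0.5135, -0.2845, 0.7660, 0.6428, 0.0000]
J4: z=[0.5917, -0.7051, 0.3907] o=[0.1094, -0.4521, 0.3626] → [0.2522, 0.1946, -0.0308, 0.5917, -0.7051, 0.3907]
q̇ = J⁺·V = [-0.0820, -0.7370, -0.3000, 0.9150]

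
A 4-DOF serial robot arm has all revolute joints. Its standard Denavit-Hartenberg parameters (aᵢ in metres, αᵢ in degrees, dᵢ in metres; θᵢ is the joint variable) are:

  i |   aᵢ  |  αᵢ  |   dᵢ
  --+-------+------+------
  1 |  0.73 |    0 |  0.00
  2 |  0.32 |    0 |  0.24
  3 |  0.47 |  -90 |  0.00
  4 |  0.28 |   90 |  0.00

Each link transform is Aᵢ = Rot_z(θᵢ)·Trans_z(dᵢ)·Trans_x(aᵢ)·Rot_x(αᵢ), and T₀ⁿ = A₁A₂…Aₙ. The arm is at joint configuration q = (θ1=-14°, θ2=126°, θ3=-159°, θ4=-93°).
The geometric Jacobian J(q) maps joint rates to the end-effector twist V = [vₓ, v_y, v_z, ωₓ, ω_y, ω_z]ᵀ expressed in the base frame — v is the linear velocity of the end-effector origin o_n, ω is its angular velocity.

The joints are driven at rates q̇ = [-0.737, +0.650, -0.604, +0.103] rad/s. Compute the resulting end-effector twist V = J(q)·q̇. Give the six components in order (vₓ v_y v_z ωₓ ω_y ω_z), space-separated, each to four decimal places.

-0.3148 -0.7472 0.0015 0.0753 0.0702 -0.6910

o_n = [0.8990, -0.2129, 0.5196]
J₁: ẑ×o_n = [0.2129, 0.8990, -0.0000], ω = ẑ
J2: z=[0.0000, 0.0000, 1.0000] o=[0.7083, -0.1766, 0.0000] → [0.0363, 0.1907, -0.0000, 0.0000, 0.0000, 1.0000]
J3: z=[0.0000, 0.0000, 1.0000] o=[0.5884, 0.1201, 0.2400] → [0.3330, 0.3105, -0.0000, 0.0000, 0.0000, 1.0000]
J4: z=[0.7314, 0.6820, 0.0000] o=[0.9090, -0.2236, 0.2400] → [0.1907, -0.2045, 0.0147, 0.7314, 0.6820, 0.0000]
V = J·q̇ = [-0.3148, -0.7472, 0.0015, 0.0753, 0.0702, -0.6910]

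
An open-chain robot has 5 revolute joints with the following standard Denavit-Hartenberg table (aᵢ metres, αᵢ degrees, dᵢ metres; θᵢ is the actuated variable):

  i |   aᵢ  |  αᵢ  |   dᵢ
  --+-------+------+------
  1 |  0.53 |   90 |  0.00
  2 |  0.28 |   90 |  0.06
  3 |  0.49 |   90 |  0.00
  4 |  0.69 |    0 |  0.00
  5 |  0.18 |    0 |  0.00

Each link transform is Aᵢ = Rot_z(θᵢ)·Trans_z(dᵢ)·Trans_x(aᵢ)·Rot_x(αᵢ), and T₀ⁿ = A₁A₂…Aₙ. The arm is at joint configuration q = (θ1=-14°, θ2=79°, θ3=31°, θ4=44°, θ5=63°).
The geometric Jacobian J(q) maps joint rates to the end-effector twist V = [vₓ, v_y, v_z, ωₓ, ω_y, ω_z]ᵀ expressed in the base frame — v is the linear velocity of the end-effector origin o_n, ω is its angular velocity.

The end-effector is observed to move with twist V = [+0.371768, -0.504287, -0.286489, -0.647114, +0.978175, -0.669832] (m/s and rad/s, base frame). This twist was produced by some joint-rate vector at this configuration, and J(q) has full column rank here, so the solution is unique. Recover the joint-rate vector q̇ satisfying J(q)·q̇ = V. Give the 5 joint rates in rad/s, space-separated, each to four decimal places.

o_n = [1.2039, -0.8576, 0.9362]
J₁: ẑ×o_n = [0.8576, 1.2039, -0.0000], ω = ẑ
J2: z=[-0.2419, -0.9703, 0.0000] o=[0.5143, -0.1282, 0.0000] → [-0.9084, 0.2265, 0.8456, -0.2419, -0.9703, 0.0000]
J3: z=[0.9525, -0.2375, -0.1908] o=[0.5516, -0.1994, 0.2749] → [-0.2827, -0.7544, -0.4721, 0.9525, -0.2375, -0.1908]
J4: z=[0.3027, 0.8079, 0.5056] o=[0.5683, -0.4636, 0.6872] → [0.4004, 0.2460, -0.6328, 0.3027, 0.8079, 0.5056]
J5: z=[0.3027, 0.8079, 0.5056] o=[1.0417, -0.8451, 1.0133] → [-0.0560, 0.1053, -0.1348, 0.3027, 0.8079, 0.5056]
q̇ = J⁺·V = [-0.7660, -0.9100, -0.8670, -0.1110, -0.0260]

-0.7660 -0.9100 -0.8670 -0.1110 -0.0260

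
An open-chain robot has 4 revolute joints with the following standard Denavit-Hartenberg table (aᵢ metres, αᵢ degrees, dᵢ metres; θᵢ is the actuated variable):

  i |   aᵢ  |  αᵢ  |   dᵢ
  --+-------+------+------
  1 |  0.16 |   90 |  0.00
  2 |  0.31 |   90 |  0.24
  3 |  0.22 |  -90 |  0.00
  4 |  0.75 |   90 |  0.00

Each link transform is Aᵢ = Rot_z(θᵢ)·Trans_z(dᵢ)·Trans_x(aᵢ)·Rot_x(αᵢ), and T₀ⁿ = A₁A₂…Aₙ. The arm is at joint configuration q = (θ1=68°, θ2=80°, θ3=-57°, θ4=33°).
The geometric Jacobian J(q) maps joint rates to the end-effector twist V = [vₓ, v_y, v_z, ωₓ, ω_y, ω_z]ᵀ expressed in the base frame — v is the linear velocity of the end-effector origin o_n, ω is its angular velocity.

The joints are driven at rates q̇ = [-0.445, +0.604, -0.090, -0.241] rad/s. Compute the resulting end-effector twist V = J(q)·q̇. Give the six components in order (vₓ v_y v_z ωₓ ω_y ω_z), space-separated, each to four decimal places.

o_n = [-0.4782, 0.0766, 0.8316]
J₁: ẑ×o_n = [-0.0766, -0.4782, 0.0000], ω = ẑ
J2: z=[0.9272, -0.3746, 0.0000] o=[0.0599, 0.1483, 0.0000] → [-0.3115, -0.7710, -0.2681, 0.9272, -0.3746, 0.0000]
J3: z=[0.3689, 0.9131, -0.1736] o=[0.3026, 0.1084, 0.3053] → [0.4750, -0.0586, 0.7012, 0.3689, 0.9131, -0.1736]
J4: z=[0.5595, -0.0690, 0.8259] o=[0.1393, 0.1968, 0.4233] → [0.0711, -0.7385, -0.1099, 0.5595, -0.0690, 0.8259]
V = J·q̇ = [-0.2140, -0.0697, -0.1986, 0.3920, -0.2918, -0.6284]

-0.2140 -0.0697 -0.1986 0.3920 -0.2918 -0.6284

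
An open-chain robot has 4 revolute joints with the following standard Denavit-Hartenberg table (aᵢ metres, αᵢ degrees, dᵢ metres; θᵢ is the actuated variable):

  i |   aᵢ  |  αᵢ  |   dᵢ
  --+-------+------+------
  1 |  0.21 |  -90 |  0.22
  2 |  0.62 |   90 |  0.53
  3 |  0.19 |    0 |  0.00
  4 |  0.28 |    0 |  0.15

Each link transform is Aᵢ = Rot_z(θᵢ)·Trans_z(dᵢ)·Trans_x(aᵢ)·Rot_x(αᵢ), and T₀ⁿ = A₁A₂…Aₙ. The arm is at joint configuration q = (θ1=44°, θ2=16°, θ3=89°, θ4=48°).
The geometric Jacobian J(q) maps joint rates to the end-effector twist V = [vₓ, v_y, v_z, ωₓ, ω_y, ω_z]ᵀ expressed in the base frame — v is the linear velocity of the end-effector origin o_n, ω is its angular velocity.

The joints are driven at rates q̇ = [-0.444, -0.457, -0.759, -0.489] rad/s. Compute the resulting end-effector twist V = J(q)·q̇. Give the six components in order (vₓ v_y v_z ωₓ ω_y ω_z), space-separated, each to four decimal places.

0.5718 0.5005 0.0973 0.0700 -0.5677 -1.6437

o_n = [-0.1626, 1.1093, 0.2488]
J₁: ẑ×o_n = [-1.1093, -0.1626, 0.0000], ω = ẑ
J2: z=[-0.6947, 0.7193, 0.0000] o=[0.1511, 0.1459, 0.2200] → [0.0207, 0.0200, -0.4437, -0.6947, 0.7193, 0.0000]
J3: z=[0.1983, 0.1915, 0.9613] o=[0.2116, 0.9411, 0.0491] → [-0.1235, -0.3993, 0.1050, 0.1983, 0.1915, 0.9613]
J4: z=[0.1983, 0.1915, 0.9613] o=[0.0819, 1.0800, 0.0482] → [0.0102, -0.2748, 0.0526, 0.1983, 0.1915, 0.9613]
V = J·q̇ = [0.5718, 0.5005, 0.0973, 0.0700, -0.5677, -1.6437]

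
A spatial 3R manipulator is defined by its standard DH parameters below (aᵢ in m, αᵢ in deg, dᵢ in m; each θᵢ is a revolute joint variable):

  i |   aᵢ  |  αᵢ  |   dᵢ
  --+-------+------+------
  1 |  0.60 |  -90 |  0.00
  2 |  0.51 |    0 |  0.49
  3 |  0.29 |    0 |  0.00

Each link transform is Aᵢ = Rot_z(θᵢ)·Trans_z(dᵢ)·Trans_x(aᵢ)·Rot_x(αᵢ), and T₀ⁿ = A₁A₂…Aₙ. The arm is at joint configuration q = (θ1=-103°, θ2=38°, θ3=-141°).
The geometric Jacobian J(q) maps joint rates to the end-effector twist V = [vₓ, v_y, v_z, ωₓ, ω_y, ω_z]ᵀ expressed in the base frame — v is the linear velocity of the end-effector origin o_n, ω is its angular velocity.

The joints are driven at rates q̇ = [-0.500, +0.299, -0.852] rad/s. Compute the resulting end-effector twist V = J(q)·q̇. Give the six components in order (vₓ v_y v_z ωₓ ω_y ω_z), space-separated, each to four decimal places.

o_n = [0.2667, -1.0229, -0.0314]
J₁: ẑ×o_n = [1.0229, 0.2667, -0.0000], ω = ẑ
J2: z=[0.9744, -0.2250, 0.0000] o=[-0.1350, -0.5846, 0.0000] → [0.0071, 0.0306, -0.3366, 0.9744, -0.2250, 0.0000]
J3: z=[0.9744, -0.2250, 0.0000] o=[0.2521, -1.0864, -0.3140] → [-0.0636, -0.2753, 0.0652, 0.9744, -0.2250, 0.0000]
V = J·q̇ = [-0.4552, 0.1104, -0.1562, -0.5388, 0.1244, -0.5000]

-0.4552 0.1104 -0.1562 -0.5388 0.1244 -0.5000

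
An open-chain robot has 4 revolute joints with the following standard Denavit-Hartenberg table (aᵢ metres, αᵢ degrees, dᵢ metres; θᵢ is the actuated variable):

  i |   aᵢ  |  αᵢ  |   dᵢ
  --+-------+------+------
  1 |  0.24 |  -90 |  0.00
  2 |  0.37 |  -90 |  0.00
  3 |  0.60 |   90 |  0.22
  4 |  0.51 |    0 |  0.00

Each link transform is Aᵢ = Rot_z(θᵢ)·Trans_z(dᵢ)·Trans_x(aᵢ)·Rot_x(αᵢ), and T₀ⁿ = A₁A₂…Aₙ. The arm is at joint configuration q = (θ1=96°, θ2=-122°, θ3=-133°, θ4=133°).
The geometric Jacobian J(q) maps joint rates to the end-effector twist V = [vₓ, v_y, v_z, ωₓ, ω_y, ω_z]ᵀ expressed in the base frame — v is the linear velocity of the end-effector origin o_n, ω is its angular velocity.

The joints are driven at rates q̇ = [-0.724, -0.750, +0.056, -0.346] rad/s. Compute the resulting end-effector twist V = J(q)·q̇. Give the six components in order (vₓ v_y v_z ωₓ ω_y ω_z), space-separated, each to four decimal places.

o_n = [-0.2501, 0.6152, 0.4822]
J₁: ẑ×o_n = [-0.6152, -0.2501, 0.0000], ω = ẑ
J2: z=[-0.9945, -0.1045, 0.0000] o=[-0.0251, 0.2387, 0.0000] → [-0.0504, 0.4795, -0.3980, -0.9945, -0.1045, 0.0000]
J3: z=[-0.0886, 0.8434, 0.5299] o=[-0.0046, 0.0437, 0.3138] → [-0.1608, -0.1152, 0.1564, -0.0886, 0.8434, 0.5299]
J4: z=[0.6378, 0.4567, -0.6202] o=[-0.4832, 0.3990, 0.0833] → [0.3162, -0.3989, 0.0314, 0.6378, 0.4567, -0.6202]
V = J·q̇ = [0.3648, -0.0470, 0.2964, 0.5203, -0.0324, -0.4797]

0.3648 -0.0470 0.2964 0.5203 -0.0324 -0.4797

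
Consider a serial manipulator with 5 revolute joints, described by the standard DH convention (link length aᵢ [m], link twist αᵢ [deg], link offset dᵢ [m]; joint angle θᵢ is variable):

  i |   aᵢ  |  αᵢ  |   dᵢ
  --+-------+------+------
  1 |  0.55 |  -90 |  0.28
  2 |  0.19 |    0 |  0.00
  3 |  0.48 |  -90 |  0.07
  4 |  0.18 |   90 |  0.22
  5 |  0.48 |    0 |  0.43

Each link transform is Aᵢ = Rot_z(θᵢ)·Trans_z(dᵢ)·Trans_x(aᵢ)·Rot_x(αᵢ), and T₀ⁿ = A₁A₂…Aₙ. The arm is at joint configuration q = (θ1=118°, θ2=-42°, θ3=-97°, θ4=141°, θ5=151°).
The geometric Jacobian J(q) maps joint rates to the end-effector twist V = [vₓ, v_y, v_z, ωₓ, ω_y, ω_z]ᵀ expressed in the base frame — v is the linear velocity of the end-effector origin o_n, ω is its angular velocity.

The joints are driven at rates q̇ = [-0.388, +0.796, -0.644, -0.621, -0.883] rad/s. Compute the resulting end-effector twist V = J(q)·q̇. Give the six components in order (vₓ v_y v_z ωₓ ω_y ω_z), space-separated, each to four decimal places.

-0.2657 0.4029 0.1996 -0.7457 -0.3829 -1.2212

o_n = [-0.0320, 0.3013, 1.3635]
J₁: ẑ×o_n = [-0.3013, -0.0320, 0.0000], ω = ẑ
J2: z=[-0.8829, -0.4695, 0.0000] o=[-0.2582, 0.4856, 0.2800] → [-0.5087, 0.9567, 0.2689, -0.8829, -0.4695, 0.0000]
J3: z=[-0.8829, -0.4695, 0.0000] o=[-0.3245, 0.6103, 0.4071] → [-0.4490, 0.8444, 0.4101, -0.8829, -0.4695, 0.0000]
J4: z=[-0.3080, 0.5793, 0.7547] o=[-0.2162, 0.2576, 0.7220] → [0.3386, 0.3367, -0.1202, -0.3080, 0.5793, 0.7547]
J5: z=[0.9092, -0.0545, 0.4129] o=[-0.2335, 0.5314, 0.7963] → [0.0641, -0.4325, -0.1982, 0.9092, -0.0545, 0.4129]
V = J·q̇ = [-0.2657, 0.4029, 0.1996, -0.7457, -0.3829, -1.2212]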